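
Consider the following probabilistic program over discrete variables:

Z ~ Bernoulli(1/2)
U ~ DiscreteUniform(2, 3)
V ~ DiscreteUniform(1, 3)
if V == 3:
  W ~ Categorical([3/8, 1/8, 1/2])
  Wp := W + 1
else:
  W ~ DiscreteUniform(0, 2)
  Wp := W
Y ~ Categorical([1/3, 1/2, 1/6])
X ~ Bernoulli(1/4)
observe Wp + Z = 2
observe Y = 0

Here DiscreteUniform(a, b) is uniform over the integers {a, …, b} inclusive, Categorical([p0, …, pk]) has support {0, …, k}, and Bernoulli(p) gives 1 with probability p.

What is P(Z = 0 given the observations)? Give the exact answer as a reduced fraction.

Enumerate traces; 24 have nonzero weight after conditioning:
  (Z=0, U=2, V=1, W=2, Y=0, X=0) weight 1/144
  (Z=0, U=2, V=1, W=2, Y=0, X=1) weight 1/432
  (Z=0, U=2, V=2, W=2, Y=0, X=0) weight 1/144
  (Z=0, U=2, V=2, W=2, Y=0, X=1) weight 1/432
  (Z=0, U=2, V=3, W=1, Y=0, X=0) weight 1/384
  (Z=0, U=2, V=3, W=1, Y=0, X=1) weight 1/1152
  (Z=0, U=3, V=1, W=2, Y=0, X=0) weight 1/144
  (Z=0, U=3, V=1, W=2, Y=0, X=1) weight 1/432
  (Z=1, U=2, V=1, W=1, Y=0, X=0) weight 1/144
  … 15 more
Group by Z:
  weight(Z=0) = 19/432
  weight(Z=1) = 25/432
Total weight = 19/432 + 25/432 = 11/108
P(Z=0 | obs) = 19/432 / 11/108 = 19/44
P(Z=1 | obs) = 25/432 / 11/108 = 25/44

P(Z = 0 | obs) = 19/44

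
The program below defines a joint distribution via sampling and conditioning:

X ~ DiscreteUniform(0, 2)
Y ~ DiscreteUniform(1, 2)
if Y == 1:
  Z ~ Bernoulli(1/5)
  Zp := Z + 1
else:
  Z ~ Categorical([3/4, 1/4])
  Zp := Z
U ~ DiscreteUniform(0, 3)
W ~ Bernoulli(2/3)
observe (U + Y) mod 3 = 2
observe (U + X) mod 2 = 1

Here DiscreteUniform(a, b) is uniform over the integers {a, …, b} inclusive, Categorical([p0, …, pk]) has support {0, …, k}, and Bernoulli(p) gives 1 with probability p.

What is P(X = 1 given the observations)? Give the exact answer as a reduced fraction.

P(X = 1 | obs) = 1/5

Enumerate traces; 20 have nonzero weight after conditioning:
  (X=0, Y=1, Z=0, U=1, W=0) weight 1/90
  (X=0, Y=1, Z=0, U=1, W=1) weight 1/45
  (X=0, Y=1, Z=1, U=1, W=0) weight 1/360
  (X=0, Y=1, Z=1, U=1, W=1) weight 1/180
  (X=0, Y=2, Z=0, U=3, W=0) weight 1/96
  (X=0, Y=2, Z=0, U=3, W=1) weight 1/48
  (X=0, Y=2, Z=1, U=3, W=0) weight 1/288
  (X=0, Y=2, Z=1, U=3, W=1) weight 1/144
  (X=1, Y=2, Z=0, U=0, W=0) weight 1/96
  (X=2, Y=1, Z=0, U=1, W=0) weight 1/90
  … 10 more
Group by X:
  weight(X=0) = 1/12
  weight(X=1) = 1/24
  weight(X=2) = 1/12
Total weight = 1/12 + 1/24 + 1/12 = 5/24
P(X=0 | obs) = 1/12 / 5/24 = 2/5
P(X=1 | obs) = 1/24 / 5/24 = 1/5
P(X=2 | obs) = 1/12 / 5/24 = 2/5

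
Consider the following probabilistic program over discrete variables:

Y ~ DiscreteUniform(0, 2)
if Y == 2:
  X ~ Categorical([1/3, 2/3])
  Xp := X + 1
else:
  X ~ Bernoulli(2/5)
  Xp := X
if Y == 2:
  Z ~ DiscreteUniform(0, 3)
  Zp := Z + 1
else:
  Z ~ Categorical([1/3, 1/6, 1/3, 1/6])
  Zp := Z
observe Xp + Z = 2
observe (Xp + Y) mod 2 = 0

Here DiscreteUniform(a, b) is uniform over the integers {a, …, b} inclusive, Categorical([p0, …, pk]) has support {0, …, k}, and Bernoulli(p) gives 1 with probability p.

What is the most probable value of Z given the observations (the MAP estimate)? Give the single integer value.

Enumerate traces; 3 have nonzero weight after conditioning:
  (Y=0, X=0, Z=2) weight 1/15
  (Y=1, X=1, Z=1) weight 1/45
  (Y=2, X=1, Z=0) weight 1/18
Group by Z:
  weight(Z=0) = 1/18
  weight(Z=1) = 1/45
  weight(Z=2) = 1/15
Total weight = 1/18 + 1/45 + 1/15 = 13/90
P(Z=0 | obs) = 1/18 / 13/90 = 5/13
P(Z=1 | obs) = 1/45 / 13/90 = 2/13
P(Z=2 | obs) = 1/15 / 13/90 = 6/13
argmax = 2

argmax_v P(Z = v | obs) = 2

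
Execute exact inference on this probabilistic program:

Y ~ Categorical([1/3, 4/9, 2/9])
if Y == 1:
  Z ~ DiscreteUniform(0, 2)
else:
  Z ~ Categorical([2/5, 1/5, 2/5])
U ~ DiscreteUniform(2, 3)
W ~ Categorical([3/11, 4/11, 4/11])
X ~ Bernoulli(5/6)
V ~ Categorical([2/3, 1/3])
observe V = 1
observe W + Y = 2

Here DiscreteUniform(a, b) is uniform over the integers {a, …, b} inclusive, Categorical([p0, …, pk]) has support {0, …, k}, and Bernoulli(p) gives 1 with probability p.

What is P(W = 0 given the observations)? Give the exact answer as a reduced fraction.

P(W = 0 | obs) = 3/17

Enumerate traces; 36 have nonzero weight after conditioning:
  (Y=0, Z=0, U=2, W=2, X=0, V=1) weight 2/1485
  (Y=0, Z=0, U=2, W=2, X=1, V=1) weight 2/297
  (Y=0, Z=0, U=3, W=2, X=0, V=1) weight 2/1485
  (Y=0, Z=0, U=3, W=2, X=1, V=1) weight 2/297
  (Y=0, Z=1, U=2, W=2, X=0, V=1) weight 1/1485
  (Y=0, Z=1, U=2, W=2, X=1, V=1) weight 1/297
  (Y=0, Z=1, U=3, W=2, X=0, V=1) weight 1/1485
  (Y=0, Z=1, U=3, W=2, X=1, V=1) weight 1/297
  (Y=1, Z=0, U=2, W=1, X=0, V=1) weight 4/2673
  (Y=2, Z=0, U=2, W=0, X=0, V=1) weight 1/1485
  … 26 more
Group by W:
  weight(W=0) = 2/99
  weight(W=1) = 16/297
  weight(W=2) = 4/99
Total weight = 2/99 + 16/297 + 4/99 = 34/297
P(W=0 | obs) = 2/99 / 34/297 = 3/17
P(W=1 | obs) = 16/297 / 34/297 = 8/17
P(W=2 | obs) = 4/99 / 34/297 = 6/17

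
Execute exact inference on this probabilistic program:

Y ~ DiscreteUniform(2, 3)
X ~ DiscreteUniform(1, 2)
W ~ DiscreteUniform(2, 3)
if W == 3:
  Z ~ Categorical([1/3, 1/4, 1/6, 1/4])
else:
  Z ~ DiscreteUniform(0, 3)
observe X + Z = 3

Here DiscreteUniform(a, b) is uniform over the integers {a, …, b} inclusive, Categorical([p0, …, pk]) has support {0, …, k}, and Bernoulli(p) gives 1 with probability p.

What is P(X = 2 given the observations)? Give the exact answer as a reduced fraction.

P(X = 2 | obs) = 6/11

Enumerate traces; 8 have nonzero weight after conditioning:
  (Y=2, X=1, W=2, Z=2) weight 1/32
  (Y=2, X=1, W=3, Z=2) weight 1/48
  (Y=2, X=2, W=2, Z=1) weight 1/32
  (Y=2, X=2, W=3, Z=1) weight 1/32
  (Y=3, X=1, W=2, Z=2) weight 1/32
  (Y=3, X=1, W=3, Z=2) weight 1/48
  (Y=3, X=2, W=2, Z=1) weight 1/32
  (Y=3, X=2, W=3, Z=1) weight 1/32
Group by X:
  weight(X=1) = 5/48
  weight(X=2) = 1/8
Total weight = 5/48 + 1/8 = 11/48
P(X=1 | obs) = 5/48 / 11/48 = 5/11
P(X=2 | obs) = 1/8 / 11/48 = 6/11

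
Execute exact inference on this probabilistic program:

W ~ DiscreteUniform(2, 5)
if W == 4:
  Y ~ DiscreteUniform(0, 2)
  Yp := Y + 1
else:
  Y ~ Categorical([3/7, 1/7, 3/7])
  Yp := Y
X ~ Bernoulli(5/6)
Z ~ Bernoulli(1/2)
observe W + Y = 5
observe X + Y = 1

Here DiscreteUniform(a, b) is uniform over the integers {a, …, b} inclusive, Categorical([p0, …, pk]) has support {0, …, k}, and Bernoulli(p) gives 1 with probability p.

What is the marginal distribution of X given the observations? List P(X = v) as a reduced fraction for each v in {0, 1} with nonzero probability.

P(X=0) = 7/52, P(X=1) = 45/52

Enumerate traces; 4 have nonzero weight after conditioning:
  (W=4, Y=1, X=0, Z=0) weight 1/144
  (W=4, Y=1, X=0, Z=1) weight 1/144
  (W=5, Y=0, X=1, Z=0) weight 5/112
  (W=5, Y=0, X=1, Z=1) weight 5/112
Group by X:
  weight(X=0) = 1/72
  weight(X=1) = 5/56
Total weight = 1/72 + 5/56 = 13/126
P(X=0 | obs) = 1/72 / 13/126 = 7/52
P(X=1 | obs) = 5/56 / 13/126 = 45/52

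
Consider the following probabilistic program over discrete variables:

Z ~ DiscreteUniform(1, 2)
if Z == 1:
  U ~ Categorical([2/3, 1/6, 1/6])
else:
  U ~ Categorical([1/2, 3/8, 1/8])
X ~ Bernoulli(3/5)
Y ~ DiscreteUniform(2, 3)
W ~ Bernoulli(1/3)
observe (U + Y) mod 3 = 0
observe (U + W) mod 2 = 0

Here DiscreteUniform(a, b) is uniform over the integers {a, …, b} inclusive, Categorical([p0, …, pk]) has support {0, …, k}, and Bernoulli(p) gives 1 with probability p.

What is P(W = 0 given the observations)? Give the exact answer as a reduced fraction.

P(W = 0 | obs) = 56/69

Enumerate traces; 8 have nonzero weight after conditioning:
  (Z=1, U=0, X=0, Y=3, W=0) weight 2/45
  (Z=1, U=0, X=1, Y=3, W=0) weight 1/15
  (Z=1, U=1, X=0, Y=2, W=1) weight 1/180
  (Z=1, U=1, X=1, Y=2, W=1) weight 1/120
  (Z=2, U=0, X=0, Y=3, W=0) weight 1/30
  (Z=2, U=0, X=1, Y=3, W=0) weight 1/20
  (Z=2, U=1, X=0, Y=2, W=1) weight 1/80
  (Z=2, U=1, X=1, Y=2, W=1) weight 3/160
Group by W:
  weight(W=0) = 7/36
  weight(W=1) = 13/288
Total weight = 7/36 + 13/288 = 23/96
P(W=0 | obs) = 7/36 / 23/96 = 56/69
P(W=1 | obs) = 13/288 / 23/96 = 13/69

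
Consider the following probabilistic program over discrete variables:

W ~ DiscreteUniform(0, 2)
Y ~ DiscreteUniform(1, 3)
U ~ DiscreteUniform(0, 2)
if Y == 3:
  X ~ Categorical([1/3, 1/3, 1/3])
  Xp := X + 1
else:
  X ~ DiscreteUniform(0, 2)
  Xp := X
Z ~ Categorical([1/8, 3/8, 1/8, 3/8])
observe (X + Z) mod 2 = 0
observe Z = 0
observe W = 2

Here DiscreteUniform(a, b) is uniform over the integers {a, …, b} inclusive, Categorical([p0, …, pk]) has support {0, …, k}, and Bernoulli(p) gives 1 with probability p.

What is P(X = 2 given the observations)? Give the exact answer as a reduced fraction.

Enumerate traces; 18 have nonzero weight after conditioning:
  (W=2, Y=1, U=0, X=0, Z=0) weight 1/648
  (W=2, Y=1, U=0, X=2, Z=0) weight 1/648
  (W=2, Y=1, U=1, X=0, Z=0) weight 1/648
  (W=2, Y=1, U=1, X=2, Z=0) weight 1/648
  (W=2, Y=1, U=2, X=0, Z=0) weight 1/648
  (W=2, Y=1, U=2, X=2, Z=0) weight 1/648
  (W=2, Y=2, U=0, X=0, Z=0) weight 1/648
  (W=2, Y=2, U=0, X=2, Z=0) weight 1/648
  … 10 more
Group by X:
  weight(X=0) = 1/72
  weight(X=2) = 1/72
Total weight = 1/72 + 1/72 = 1/36
P(X=0 | obs) = 1/72 / 1/36 = 1/2
P(X=2 | obs) = 1/72 / 1/36 = 1/2

P(X = 2 | obs) = 1/2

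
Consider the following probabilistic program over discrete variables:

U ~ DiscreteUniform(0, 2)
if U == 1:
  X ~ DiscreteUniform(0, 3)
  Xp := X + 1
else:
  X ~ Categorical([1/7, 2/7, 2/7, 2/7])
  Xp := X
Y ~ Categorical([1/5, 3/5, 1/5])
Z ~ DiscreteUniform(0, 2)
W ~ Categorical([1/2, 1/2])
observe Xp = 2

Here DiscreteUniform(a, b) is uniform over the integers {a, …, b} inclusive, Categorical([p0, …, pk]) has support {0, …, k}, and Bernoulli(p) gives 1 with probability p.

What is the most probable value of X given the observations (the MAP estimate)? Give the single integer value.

Enumerate traces; 54 have nonzero weight after conditioning:
  (U=0, X=2, Y=0, Z=0, W=0) weight 1/315
  (U=0, X=2, Y=0, Z=0, W=1) weight 1/315
  (U=0, X=2, Y=0, Z=1, W=0) weight 1/315
  (U=0, X=2, Y=0, Z=1, W=1) weight 1/315
  (U=0, X=2, Y=0, Z=2, W=0) weight 1/315
  (U=0, X=2, Y=0, Z=2, W=1) weight 1/315
  (U=0, X=2, Y=1, Z=0, W=0) weight 1/105
  (U=0, X=2, Y=1, Z=0, W=1) weight 1/105
  (U=1, X=1, Y=0, Z=0, W=0) weight 1/360
  … 45 more
Group by X:
  weight(X=1) = 1/12
  weight(X=2) = 4/21
Total weight = 1/12 + 4/21 = 23/84
P(X=1 | obs) = 1/12 / 23/84 = 7/23
P(X=2 | obs) = 4/21 / 23/84 = 16/23
argmax = 2

argmax_v P(X = v | obs) = 2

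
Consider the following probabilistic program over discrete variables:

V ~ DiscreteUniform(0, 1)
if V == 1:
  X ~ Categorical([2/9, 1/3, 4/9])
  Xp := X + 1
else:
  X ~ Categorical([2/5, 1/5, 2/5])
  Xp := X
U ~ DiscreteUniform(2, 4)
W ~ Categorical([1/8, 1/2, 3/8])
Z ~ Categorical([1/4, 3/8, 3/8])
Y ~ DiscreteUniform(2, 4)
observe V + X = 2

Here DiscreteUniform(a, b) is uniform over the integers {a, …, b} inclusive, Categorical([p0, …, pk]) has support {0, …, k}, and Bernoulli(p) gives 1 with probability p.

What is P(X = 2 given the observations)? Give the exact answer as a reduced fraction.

Enumerate traces; 162 have nonzero weight after conditioning:
  (V=0, X=2, U=2, W=0, Z=0, Y=2) weight 1/1440
  (V=0, X=2, U=2, W=0, Z=0, Y=3) weight 1/1440
  (V=0, X=2, U=2, W=0, Z=0, Y=4) weight 1/1440
  (V=0, X=2, U=2, W=0, Z=1, Y=2) weight 1/960
  (V=0, X=2, U=2, W=0, Z=1, Y=3) weight 1/960
  (V=0, X=2, U=2, W=0, Z=1, Y=4) weight 1/960
  (V=0, X=2, U=2, W=0, Z=2, Y=2) weight 1/960
  (V=0, X=2, U=2, W=0, Z=2, Y=3) weight 1/960
  (V=1, X=1, U=2, W=0, Z=0, Y=2) weight 1/1728
  … 153 more
Group by X:
  weight(X=1) = 1/6
  weight(X=2) = 1/5
Total weight = 1/6 + 1/5 = 11/30
P(X=1 | obs) = 1/6 / 11/30 = 5/11
P(X=2 | obs) = 1/5 / 11/30 = 6/11

P(X = 2 | obs) = 6/11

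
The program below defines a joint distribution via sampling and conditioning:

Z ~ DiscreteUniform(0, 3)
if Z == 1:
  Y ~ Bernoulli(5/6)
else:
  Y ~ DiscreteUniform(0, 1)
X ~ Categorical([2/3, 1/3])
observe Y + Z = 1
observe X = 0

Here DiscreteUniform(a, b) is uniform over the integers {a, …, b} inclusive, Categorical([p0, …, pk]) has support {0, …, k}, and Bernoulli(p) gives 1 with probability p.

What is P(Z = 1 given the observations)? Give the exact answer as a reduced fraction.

Enumerate traces; 2 have nonzero weight after conditioning:
  (Z=0, Y=1, X=0) weight 1/12
  (Z=1, Y=0, X=0) weight 1/36
Group by Z:
  weight(Z=0) = 1/12
  weight(Z=1) = 1/36
Total weight = 1/12 + 1/36 = 1/9
P(Z=0 | obs) = 1/12 / 1/9 = 3/4
P(Z=1 | obs) = 1/36 / 1/9 = 1/4

P(Z = 1 | obs) = 1/4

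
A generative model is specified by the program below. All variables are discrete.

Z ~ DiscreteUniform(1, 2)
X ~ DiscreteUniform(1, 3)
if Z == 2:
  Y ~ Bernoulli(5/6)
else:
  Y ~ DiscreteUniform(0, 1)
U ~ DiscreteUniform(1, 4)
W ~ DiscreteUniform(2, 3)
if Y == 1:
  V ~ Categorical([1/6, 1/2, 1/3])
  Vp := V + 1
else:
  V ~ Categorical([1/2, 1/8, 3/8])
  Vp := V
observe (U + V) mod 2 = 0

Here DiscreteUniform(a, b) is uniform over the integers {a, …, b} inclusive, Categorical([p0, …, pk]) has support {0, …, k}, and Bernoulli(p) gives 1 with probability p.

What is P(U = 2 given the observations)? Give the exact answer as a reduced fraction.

Enumerate traces; 144 have nonzero weight after conditioning:
  (Z=1, X=1, Y=0, U=1, W=2, V=1) weight 1/768
  (Z=1, X=1, Y=0, U=1, W=3, V=1) weight 1/768
  (Z=1, X=1, Y=0, U=2, W=2, V=0) weight 1/192
  (Z=1, X=1, Y=0, U=2, W=2, V=2) weight 1/256
  (Z=1, X=1, Y=0, U=2, W=3, V=0) weight 1/192
  (Z=1, X=1, Y=0, U=2, W=3, V=2) weight 1/256
  (Z=1, X=1, Y=0, U=3, W=2, V=1) weight 1/768
  (Z=1, X=1, Y=0, U=3, W=3, V=1) weight 1/768
  (Z=1, X=1, Y=0, U=4, W=2, V=0) weight 1/192
  … 135 more
Group by U:
  weight(U=1) = 3/32
  weight(U=2) = 5/32
  weight(U=3) = 3/32
  weight(U=4) = 5/32
Total weight = 3/32 + 5/32 + 3/32 + 5/32 = 1/2
P(U=1 | obs) = 3/32 / 1/2 = 3/16
P(U=2 | obs) = 5/32 / 1/2 = 5/16
P(U=3 | obs) = 3/32 / 1/2 = 3/16
P(U=4 | obs) = 5/32 / 1/2 = 5/16

P(U = 2 | obs) = 5/16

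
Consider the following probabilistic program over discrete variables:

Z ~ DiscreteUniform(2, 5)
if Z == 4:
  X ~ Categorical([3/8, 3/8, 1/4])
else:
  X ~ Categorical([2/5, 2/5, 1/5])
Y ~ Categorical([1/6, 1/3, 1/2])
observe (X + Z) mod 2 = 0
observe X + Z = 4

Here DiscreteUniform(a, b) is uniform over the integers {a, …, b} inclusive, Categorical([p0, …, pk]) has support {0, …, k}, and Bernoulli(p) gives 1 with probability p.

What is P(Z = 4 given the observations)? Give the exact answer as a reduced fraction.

Enumerate traces; 9 have nonzero weight after conditioning:
  (Z=2, X=2, Y=0) weight 1/120
  (Z=2, X=2, Y=1) weight 1/60
  (Z=2, X=2, Y=2) weight 1/40
  (Z=3, X=1, Y=0) weight 1/60
  (Z=3, X=1, Y=1) weight 1/30
  (Z=3, X=1, Y=2) weight 1/20
  (Z=4, X=0, Y=0) weight 1/64
  (Z=4, X=0, Y=1) weight 1/32
  … 1 more
Group by Z:
  weight(Z=2) = 1/20
  weight(Z=3) = 1/10
  weight(Z=4) = 3/32
Total weight = 1/20 + 1/10 + 3/32 = 39/160
P(Z=2 | obs) = 1/20 / 39/160 = 8/39
P(Z=3 | obs) = 1/10 / 39/160 = 16/39
P(Z=4 | obs) = 3/32 / 39/160 = 5/13

P(Z = 4 | obs) = 5/13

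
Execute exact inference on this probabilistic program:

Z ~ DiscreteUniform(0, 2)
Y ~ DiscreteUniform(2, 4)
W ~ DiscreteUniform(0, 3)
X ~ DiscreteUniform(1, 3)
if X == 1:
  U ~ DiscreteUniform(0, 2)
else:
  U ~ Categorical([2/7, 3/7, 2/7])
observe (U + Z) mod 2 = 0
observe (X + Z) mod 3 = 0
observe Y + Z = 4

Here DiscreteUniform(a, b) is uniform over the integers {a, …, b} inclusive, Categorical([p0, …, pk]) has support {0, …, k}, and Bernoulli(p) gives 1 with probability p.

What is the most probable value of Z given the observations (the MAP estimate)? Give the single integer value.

argmax_v P(Z = v | obs) = 2

Enumerate traces; 20 have nonzero weight after conditioning:
  (Z=0, Y=4, W=0, X=3, U=0) weight 1/378
  (Z=0, Y=4, W=0, X=3, U=2) weight 1/378
  (Z=0, Y=4, W=1, X=3, U=0) weight 1/378
  (Z=0, Y=4, W=1, X=3, U=2) weight 1/378
  (Z=0, Y=4, W=2, X=3, U=0) weight 1/378
  (Z=0, Y=4, W=2, X=3, U=2) weight 1/378
  (Z=0, Y=4, W=3, X=3, U=0) weight 1/378
  (Z=0, Y=4, W=3, X=3, U=2) weight 1/378
  (Z=1, Y=3, W=0, X=2, U=1) weight 1/252
  (Z=2, Y=2, W=0, X=1, U=0) weight 1/324
  … 10 more
Group by Z:
  weight(Z=0) = 4/189
  weight(Z=1) = 1/63
  weight(Z=2) = 2/81
Total weight = 4/189 + 1/63 + 2/81 = 5/81
P(Z=0 | obs) = 4/189 / 5/81 = 12/35
P(Z=1 | obs) = 1/63 / 5/81 = 9/35
P(Z=2 | obs) = 2/81 / 5/81 = 2/5
argmax = 2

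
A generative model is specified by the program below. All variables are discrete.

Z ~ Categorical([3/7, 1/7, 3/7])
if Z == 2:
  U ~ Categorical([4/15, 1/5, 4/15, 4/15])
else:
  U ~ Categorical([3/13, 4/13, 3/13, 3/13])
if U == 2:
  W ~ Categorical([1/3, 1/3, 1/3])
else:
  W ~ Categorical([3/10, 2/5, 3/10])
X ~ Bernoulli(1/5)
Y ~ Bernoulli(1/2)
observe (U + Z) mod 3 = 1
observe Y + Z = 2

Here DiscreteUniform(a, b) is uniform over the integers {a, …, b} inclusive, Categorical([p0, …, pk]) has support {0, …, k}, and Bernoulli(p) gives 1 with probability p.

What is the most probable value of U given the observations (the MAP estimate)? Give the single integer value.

argmax_v P(U = v | obs) = 2

Enumerate traces; 18 have nonzero weight after conditioning:
  (Z=1, U=0, W=0, X=0, Y=1) weight 9/2275
  (Z=1, U=0, W=0, X=1, Y=1) weight 9/9100
  (Z=1, U=0, W=1, X=0, Y=1) weight 12/2275
  (Z=1, U=0, W=1, X=1, Y=1) weight 3/2275
  (Z=1, U=0, W=2, X=0, Y=1) weight 9/2275
  (Z=1, U=0, W=2, X=1, Y=1) weight 9/9100
  (Z=1, U=3, W=0, X=0, Y=1) weight 9/2275
  (Z=1, U=3, W=0, X=1, Y=1) weight 9/9100
  (Z=2, U=2, W=0, X=0, Y=0) weight 8/525
  … 9 more
Group by U:
  weight(U=0) = 3/182
  weight(U=2) = 2/35
  weight(U=3) = 3/182
Total weight = 3/182 + 2/35 + 3/182 = 41/455
P(U=0 | obs) = 3/182 / 41/455 = 15/82
P(U=2 | obs) = 2/35 / 41/455 = 26/41
P(U=3 | obs) = 3/182 / 41/455 = 15/82
argmax = 2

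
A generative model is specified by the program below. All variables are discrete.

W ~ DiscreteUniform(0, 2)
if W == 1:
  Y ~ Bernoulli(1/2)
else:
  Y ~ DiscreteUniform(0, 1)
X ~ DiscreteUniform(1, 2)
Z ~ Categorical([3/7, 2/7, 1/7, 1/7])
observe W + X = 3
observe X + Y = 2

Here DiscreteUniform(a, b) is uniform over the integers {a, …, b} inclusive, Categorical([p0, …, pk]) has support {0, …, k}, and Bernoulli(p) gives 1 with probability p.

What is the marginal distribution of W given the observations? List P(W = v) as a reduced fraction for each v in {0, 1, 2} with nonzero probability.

Enumerate traces; 8 have nonzero weight after conditioning:
  (W=1, Y=0, X=2, Z=0) weight 1/28
  (W=1, Y=0, X=2, Z=1) weight 1/42
  (W=1, Y=0, X=2, Z=2) weight 1/84
  (W=1, Y=0, X=2, Z=3) weight 1/84
  (W=2, Y=1, X=1, Z=0) weight 1/28
  (W=2, Y=1, X=1, Z=1) weight 1/42
  (W=2, Y=1, X=1, Z=2) weight 1/84
  (W=2, Y=1, X=1, Z=3) weight 1/84
Group by W:
  weight(W=1) = 1/12
  weight(W=2) = 1/12
Total weight = 1/12 + 1/12 = 1/6
P(W=1 | obs) = 1/12 / 1/6 = 1/2
P(W=2 | obs) = 1/12 / 1/6 = 1/2

P(W=1) = 1/2, P(W=2) = 1/2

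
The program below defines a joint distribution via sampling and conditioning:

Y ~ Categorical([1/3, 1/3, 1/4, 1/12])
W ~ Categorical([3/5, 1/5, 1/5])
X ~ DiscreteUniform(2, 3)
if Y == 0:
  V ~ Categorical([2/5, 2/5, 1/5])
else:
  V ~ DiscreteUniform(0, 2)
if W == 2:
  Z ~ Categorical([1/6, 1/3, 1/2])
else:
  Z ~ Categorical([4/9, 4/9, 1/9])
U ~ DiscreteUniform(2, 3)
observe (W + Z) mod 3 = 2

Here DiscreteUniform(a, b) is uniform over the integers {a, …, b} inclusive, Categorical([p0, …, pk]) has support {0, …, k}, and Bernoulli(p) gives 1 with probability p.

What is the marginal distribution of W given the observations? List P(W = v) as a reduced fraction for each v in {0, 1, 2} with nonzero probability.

Enumerate traces; 144 have nonzero weight after conditioning:
  (Y=0, W=0, X=2, V=0, Z=2, U=2) weight 1/450
  (Y=0, W=0, X=2, V=0, Z=2, U=3) weight 1/450
  (Y=0, W=0, X=2, V=1, Z=2, U=2) weight 1/450
  (Y=0, W=0, X=2, V=1, Z=2, U=3) weight 1/450
  (Y=0, W=0, X=2, V=2, Z=2, U=2) weight 1/900
  (Y=0, W=0, X=2, V=2, Z=2, U=3) weight 1/900
  (Y=0, W=0, X=3, V=0, Z=2, U=2) weight 1/450
  (Y=0, W=0, X=3, V=0, Z=2, U=3) weight 1/450
  (Y=0, W=1, X=2, V=0, Z=1, U=2) weight 2/675
  (Y=0, W=2, X=2, V=0, Z=0, U=2) weight 1/900
  … 134 more
Group by W:
  weight(W=0) = 1/15
  weight(W=1) = 4/45
  weight(W=2) = 1/30
Total weight = 1/15 + 4/45 + 1/30 = 17/90
P(W=0 | obs) = 1/15 / 17/90 = 6/17
P(W=1 | obs) = 4/45 / 17/90 = 8/17
P(W=2 | obs) = 1/30 / 17/90 = 3/17

P(W=0) = 6/17, P(W=1) = 8/17, P(W=2) = 3/17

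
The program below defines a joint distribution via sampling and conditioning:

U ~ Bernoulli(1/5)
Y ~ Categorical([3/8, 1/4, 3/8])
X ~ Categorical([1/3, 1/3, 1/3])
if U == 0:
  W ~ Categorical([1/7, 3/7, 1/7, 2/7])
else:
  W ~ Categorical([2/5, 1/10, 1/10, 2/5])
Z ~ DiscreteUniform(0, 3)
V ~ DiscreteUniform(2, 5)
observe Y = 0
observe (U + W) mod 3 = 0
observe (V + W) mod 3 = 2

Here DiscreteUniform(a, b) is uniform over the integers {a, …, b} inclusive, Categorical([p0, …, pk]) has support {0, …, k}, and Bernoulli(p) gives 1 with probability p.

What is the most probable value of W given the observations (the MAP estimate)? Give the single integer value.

Enumerate traces; 60 have nonzero weight after conditioning:
  (U=0, Y=0, X=0, W=0, Z=0, V=2) weight 1/1120
  (U=0, Y=0, X=0, W=0, Z=0, V=5) weight 1/1120
  (U=0, Y=0, X=0, W=0, Z=1, V=2) weight 1/1120
  (U=0, Y=0, X=0, W=0, Z=1, V=5) weight 1/1120
  (U=0, Y=0, X=0, W=0, Z=2, V=2) weight 1/1120
  (U=0, Y=0, X=0, W=0, Z=2, V=5) weight 1/1120
  (U=0, Y=0, X=0, W=0, Z=3, V=2) weight 1/1120
  (U=0, Y=0, X=0, W=0, Z=3, V=5) weight 1/1120
  (U=0, Y=0, X=0, W=3, Z=0, V=2) weight 1/560
  (U=1, Y=0, X=0, W=2, Z=0, V=3) weight 1/6400
  … 50 more
Group by W:
  weight(W=0) = 3/140
  weight(W=2) = 3/1600
  weight(W=3) = 3/70
Total weight = 3/140 + 3/1600 + 3/70 = 741/11200
P(W=0 | obs) = 3/140 / 741/11200 = 80/247
P(W=2 | obs) = 3/1600 / 741/11200 = 7/247
P(W=3 | obs) = 3/70 / 741/11200 = 160/247
argmax = 3

argmax_v P(W = v | obs) = 3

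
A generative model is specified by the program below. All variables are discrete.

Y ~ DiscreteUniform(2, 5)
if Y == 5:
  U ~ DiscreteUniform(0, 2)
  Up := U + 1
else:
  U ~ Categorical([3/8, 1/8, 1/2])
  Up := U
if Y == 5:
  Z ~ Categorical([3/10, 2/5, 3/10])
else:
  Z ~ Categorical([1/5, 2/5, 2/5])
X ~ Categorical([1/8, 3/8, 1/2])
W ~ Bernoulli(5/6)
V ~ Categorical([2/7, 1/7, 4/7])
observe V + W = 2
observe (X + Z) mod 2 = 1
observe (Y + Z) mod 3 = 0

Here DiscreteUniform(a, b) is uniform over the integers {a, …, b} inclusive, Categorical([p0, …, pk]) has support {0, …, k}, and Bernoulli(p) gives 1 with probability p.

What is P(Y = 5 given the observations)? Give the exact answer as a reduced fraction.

P(Y = 5 | obs) = 10/29

Enumerate traces; 36 have nonzero weight after conditioning:
  (Y=2, U=0, Z=1, X=0, W=0, V=2) weight 1/2240
  (Y=2, U=0, Z=1, X=0, W=1, V=1) weight 1/1792
  (Y=2, U=0, Z=1, X=2, W=0, V=2) weight 1/560
  (Y=2, U=0, Z=1, X=2, W=1, V=1) weight 1/448
  (Y=2, U=1, Z=1, X=0, W=0, V=2) weight 1/6720
  (Y=2, U=1, Z=1, X=0, W=1, V=1) weight 1/5376
  (Y=2, U=1, Z=1, X=2, W=0, V=2) weight 1/1680
  (Y=2, U=1, Z=1, X=2, W=1, V=1) weight 1/1344
  (Y=3, U=0, Z=0, X=1, W=0, V=2) weight 3/4480
  (Y=4, U=0, Z=2, X=1, W=0, V=2) weight 3/2240
  … 26 more
Group by Y:
  weight(Y=2) = 3/224
  weight(Y=3) = 9/2240
  weight(Y=4) = 9/1120
  weight(Y=5) = 3/224
Total weight = 3/224 + 9/2240 + 9/1120 + 3/224 = 87/2240
P(Y=2 | obs) = 3/224 / 87/2240 = 10/29
P(Y=3 | obs) = 9/2240 / 87/2240 = 3/29
P(Y=4 | obs) = 9/1120 / 87/2240 = 6/29
P(Y=5 | obs) = 3/224 / 87/2240 = 10/29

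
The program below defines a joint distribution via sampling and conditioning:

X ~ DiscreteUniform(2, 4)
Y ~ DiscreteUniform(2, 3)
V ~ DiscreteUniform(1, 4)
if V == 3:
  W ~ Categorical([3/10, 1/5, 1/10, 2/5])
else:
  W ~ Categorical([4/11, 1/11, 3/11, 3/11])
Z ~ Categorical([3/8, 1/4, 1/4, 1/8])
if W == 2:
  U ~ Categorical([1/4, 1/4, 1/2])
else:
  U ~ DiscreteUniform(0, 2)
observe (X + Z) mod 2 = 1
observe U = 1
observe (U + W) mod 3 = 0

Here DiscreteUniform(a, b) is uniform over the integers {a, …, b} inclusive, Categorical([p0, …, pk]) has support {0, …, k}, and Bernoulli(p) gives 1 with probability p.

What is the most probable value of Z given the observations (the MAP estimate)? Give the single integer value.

Enumerate traces; 48 have nonzero weight after conditioning:
  (X=2, Y=2, V=1, W=2, Z=1, U=1) weight 1/1408
  (X=2, Y=2, V=1, W=2, Z=3, U=1) weight 1/2816
  (X=2, Y=2, V=2, W=2, Z=1, U=1) weight 1/1408
  (X=2, Y=2, V=2, W=2, Z=3, U=1) weight 1/2816
  (X=2, Y=2, V=3, W=2, Z=1, U=1) weight 1/3840
  (X=2, Y=2, V=3, W=2, Z=3, U=1) weight 1/7680
  (X=2, Y=2, V=4, W=2, Z=1, U=1) weight 1/1408
  (X=2, Y=2, V=4, W=2, Z=3, U=1) weight 1/2816
  (X=3, Y=2, V=1, W=2, Z=0, U=1) weight 3/2816
  (X=3, Y=2, V=1, W=2, Z=2, U=1) weight 1/1408
  … 38 more
Group by Z:
  weight(Z=0) = 101/14080
  weight(Z=1) = 101/10560
  weight(Z=2) = 101/21120
  weight(Z=3) = 101/21120
Total weight = 101/14080 + 101/10560 + 101/21120 + 101/21120 = 101/3840
P(Z=0 | obs) = 101/14080 / 101/3840 = 3/11
P(Z=1 | obs) = 101/10560 / 101/3840 = 4/11
P(Z=2 | obs) = 101/21120 / 101/3840 = 2/11
P(Z=3 | obs) = 101/21120 / 101/3840 = 2/11
argmax = 1

argmax_v P(Z = v | obs) = 1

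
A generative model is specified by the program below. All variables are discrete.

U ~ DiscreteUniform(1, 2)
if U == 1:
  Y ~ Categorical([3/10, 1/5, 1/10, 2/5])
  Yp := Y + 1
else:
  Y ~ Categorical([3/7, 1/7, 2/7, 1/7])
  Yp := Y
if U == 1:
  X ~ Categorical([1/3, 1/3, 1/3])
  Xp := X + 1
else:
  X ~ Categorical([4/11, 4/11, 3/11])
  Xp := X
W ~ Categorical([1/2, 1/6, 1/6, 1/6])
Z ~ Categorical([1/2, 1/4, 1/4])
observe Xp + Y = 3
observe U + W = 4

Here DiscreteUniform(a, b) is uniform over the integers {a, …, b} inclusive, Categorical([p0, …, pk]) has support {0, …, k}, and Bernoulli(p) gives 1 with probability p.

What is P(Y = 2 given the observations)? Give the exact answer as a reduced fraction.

Enumerate traces; 18 have nonzero weight after conditioning:
  (U=1, Y=0, X=2, W=3, Z=0) weight 1/240
  (U=1, Y=0, X=2, W=3, Z=1) weight 1/480
  (U=1, Y=0, X=2, W=3, Z=2) weight 1/480
  (U=1, Y=1, X=1, W=3, Z=0) weight 1/360
  (U=1, Y=1, X=1, W=3, Z=1) weight 1/720
  (U=1, Y=1, X=1, W=3, Z=2) weight 1/720
  (U=1, Y=2, X=0, W=3, Z=0) weight 1/720
  (U=1, Y=2, X=0, W=3, Z=1) weight 1/1440
  (U=2, Y=3, X=0, W=2, Z=0) weight 1/462
  … 9 more
Group by Y:
  weight(Y=0) = 1/120
  weight(Y=1) = 61/6930
  weight(Y=2) = 317/27720
  weight(Y=3) = 1/231
Total weight = 1/120 + 61/6930 + 317/27720 + 1/231 = 38/1155
P(Y=0 | obs) = 1/120 / 38/1155 = 77/304
P(Y=1 | obs) = 61/6930 / 38/1155 = 61/228
P(Y=2 | obs) = 317/27720 / 38/1155 = 317/912
P(Y=3 | obs) = 1/231 / 38/1155 = 5/38

P(Y = 2 | obs) = 317/912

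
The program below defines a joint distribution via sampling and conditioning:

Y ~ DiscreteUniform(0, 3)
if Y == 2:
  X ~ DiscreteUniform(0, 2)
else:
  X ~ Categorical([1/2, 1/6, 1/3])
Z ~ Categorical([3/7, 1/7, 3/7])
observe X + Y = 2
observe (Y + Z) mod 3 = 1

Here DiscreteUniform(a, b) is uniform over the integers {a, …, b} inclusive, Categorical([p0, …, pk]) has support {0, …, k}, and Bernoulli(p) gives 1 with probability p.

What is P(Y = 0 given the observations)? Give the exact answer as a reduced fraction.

Enumerate traces; 3 have nonzero weight after conditioning:
  (Y=0, X=2, Z=1) weight 1/84
  (Y=1, X=1, Z=0) weight 1/56
  (Y=2, X=0, Z=2) weight 1/28
Group by Y:
  weight(Y=0) = 1/84
  weight(Y=1) = 1/56
  weight(Y=2) = 1/28
Total weight = 1/84 + 1/56 + 1/28 = 11/168
P(Y=0 | obs) = 1/84 / 11/168 = 2/11
P(Y=1 | obs) = 1/56 / 11/168 = 3/11
P(Y=2 | obs) = 1/28 / 11/168 = 6/11

P(Y = 0 | obs) = 2/11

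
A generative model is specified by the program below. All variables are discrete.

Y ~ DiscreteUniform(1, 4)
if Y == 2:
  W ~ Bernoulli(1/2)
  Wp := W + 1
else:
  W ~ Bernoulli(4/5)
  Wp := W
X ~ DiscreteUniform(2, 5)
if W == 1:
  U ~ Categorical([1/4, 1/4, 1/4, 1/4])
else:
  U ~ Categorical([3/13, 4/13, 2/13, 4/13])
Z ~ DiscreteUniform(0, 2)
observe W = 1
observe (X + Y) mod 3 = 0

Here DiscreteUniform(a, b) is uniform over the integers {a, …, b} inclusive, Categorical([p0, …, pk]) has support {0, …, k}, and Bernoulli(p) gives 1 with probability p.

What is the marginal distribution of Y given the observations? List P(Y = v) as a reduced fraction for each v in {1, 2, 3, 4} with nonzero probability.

P(Y=1) = 16/45, P(Y=2) = 1/9, P(Y=3) = 8/45, P(Y=4) = 16/45

Enumerate traces; 72 have nonzero weight after conditioning:
  (Y=1, W=1, X=2, U=0, Z=0) weight 1/240
  (Y=1, W=1, X=2, U=0, Z=1) weight 1/240
  (Y=1, W=1, X=2, U=0, Z=2) weight 1/240
  (Y=1, W=1, X=2, U=1, Z=0) weight 1/240
  (Y=1, W=1, X=2, U=1, Z=1) weight 1/240
  (Y=1, W=1, X=2, U=1, Z=2) weight 1/240
  (Y=1, W=1, X=2, U=2, Z=0) weight 1/240
  (Y=1, W=1, X=2, U=2, Z=1) weight 1/240
  (Y=2, W=1, X=4, U=0, Z=0) weight 1/384
  (Y=3, W=1, X=3, U=0, Z=0) weight 1/240
  … 62 more
Group by Y:
  weight(Y=1) = 1/10
  weight(Y=2) = 1/32
  weight(Y=3) = 1/20
  weight(Y=4) = 1/10
Total weight = 1/10 + 1/32 + 1/20 + 1/10 = 9/32
P(Y=1 | obs) = 1/10 / 9/32 = 16/45
P(Y=2 | obs) = 1/32 / 9/32 = 1/9
P(Y=3 | obs) = 1/20 / 9/32 = 8/45
P(Y=4 | obs) = 1/10 / 9/32 = 16/45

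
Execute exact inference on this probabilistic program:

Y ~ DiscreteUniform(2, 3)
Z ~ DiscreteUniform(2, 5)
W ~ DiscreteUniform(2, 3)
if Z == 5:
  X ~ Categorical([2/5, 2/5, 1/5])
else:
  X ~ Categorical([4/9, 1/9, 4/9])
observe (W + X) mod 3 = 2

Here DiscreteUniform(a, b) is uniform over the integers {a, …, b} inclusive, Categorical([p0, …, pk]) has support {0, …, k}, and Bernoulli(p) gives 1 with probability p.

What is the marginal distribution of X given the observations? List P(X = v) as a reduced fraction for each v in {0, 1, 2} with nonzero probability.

P(X=0) = 26/49, P(X=2) = 23/49

Enumerate traces; 16 have nonzero weight after conditioning:
  (Y=2, Z=2, W=2, X=0) weight 1/36
  (Y=2, Z=2, W=3, X=2) weight 1/36
  (Y=2, Z=3, W=2, X=0) weight 1/36
  (Y=2, Z=3, W=3, X=2) weight 1/36
  (Y=2, Z=4, W=2, X=0) weight 1/36
  (Y=2, Z=4, W=3, X=2) weight 1/36
  (Y=2, Z=5, W=2, X=0) weight 1/40
  (Y=2, Z=5, W=3, X=2) weight 1/80
  … 8 more
Group by X:
  weight(X=0) = 13/60
  weight(X=2) = 23/120
Total weight = 13/60 + 23/120 = 49/120
P(X=0 | obs) = 13/60 / 49/120 = 26/49
P(X=2 | obs) = 23/120 / 49/120 = 23/49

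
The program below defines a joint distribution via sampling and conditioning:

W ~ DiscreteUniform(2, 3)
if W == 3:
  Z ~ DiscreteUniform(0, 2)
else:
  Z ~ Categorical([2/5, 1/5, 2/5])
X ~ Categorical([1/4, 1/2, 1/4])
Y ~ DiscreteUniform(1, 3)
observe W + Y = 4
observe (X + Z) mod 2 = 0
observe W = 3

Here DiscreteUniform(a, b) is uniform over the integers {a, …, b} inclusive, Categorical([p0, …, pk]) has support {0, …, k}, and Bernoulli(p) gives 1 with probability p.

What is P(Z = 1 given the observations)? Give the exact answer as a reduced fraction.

P(Z = 1 | obs) = 1/3

Enumerate traces; 5 have nonzero weight after conditioning:
  (W=3, Z=0, X=0, Y=1) weight 1/72
  (W=3, Z=0, X=2, Y=1) weight 1/72
  (W=3, Z=1, X=1, Y=1) weight 1/36
  (W=3, Z=2, X=0, Y=1) weight 1/72
  (W=3, Z=2, X=2, Y=1) weight 1/72
Group by Z:
  weight(Z=0) = 1/36
  weight(Z=1) = 1/36
  weight(Z=2) = 1/36
Total weight = 1/36 + 1/36 + 1/36 = 1/12
P(Z=0 | obs) = 1/36 / 1/12 = 1/3
P(Z=1 | obs) = 1/36 / 1/12 = 1/3
P(Z=2 | obs) = 1/36 / 1/12 = 1/3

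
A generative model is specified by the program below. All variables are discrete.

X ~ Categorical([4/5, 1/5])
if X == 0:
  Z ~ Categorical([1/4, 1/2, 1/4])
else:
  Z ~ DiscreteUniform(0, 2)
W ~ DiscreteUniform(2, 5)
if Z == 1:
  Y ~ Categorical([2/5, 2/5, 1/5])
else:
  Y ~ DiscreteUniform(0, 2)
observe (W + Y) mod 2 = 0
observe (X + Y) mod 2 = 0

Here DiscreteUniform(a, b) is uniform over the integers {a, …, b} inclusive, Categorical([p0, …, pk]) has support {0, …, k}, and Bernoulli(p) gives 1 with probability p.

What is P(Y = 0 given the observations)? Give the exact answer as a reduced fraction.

P(Y = 0 | obs) = 33/65

Enumerate traces; 18 have nonzero weight after conditioning:
  (X=0, Z=0, W=2, Y=0) weight 1/60
  (X=0, Z=0, W=2, Y=2) weight 1/60
  (X=0, Z=0, W=4, Y=0) weight 1/60
  (X=0, Z=0, W=4, Y=2) weight 1/60
  (X=0, Z=1, W=2, Y=0) weight 1/25
  (X=0, Z=1, W=2, Y=2) weight 1/50
  (X=0, Z=1, W=4, Y=0) weight 1/25
  (X=0, Z=1, W=4, Y=2) weight 1/50
  (X=1, Z=0, W=3, Y=1) weight 1/180
  … 9 more
Group by Y:
  weight(Y=0) = 11/75
  weight(Y=1) = 8/225
  weight(Y=2) = 8/75
Total weight = 11/75 + 8/225 + 8/75 = 13/45
P(Y=0 | obs) = 11/75 / 13/45 = 33/65
P(Y=1 | obs) = 8/225 / 13/45 = 8/65
P(Y=2 | obs) = 8/75 / 13/45 = 24/65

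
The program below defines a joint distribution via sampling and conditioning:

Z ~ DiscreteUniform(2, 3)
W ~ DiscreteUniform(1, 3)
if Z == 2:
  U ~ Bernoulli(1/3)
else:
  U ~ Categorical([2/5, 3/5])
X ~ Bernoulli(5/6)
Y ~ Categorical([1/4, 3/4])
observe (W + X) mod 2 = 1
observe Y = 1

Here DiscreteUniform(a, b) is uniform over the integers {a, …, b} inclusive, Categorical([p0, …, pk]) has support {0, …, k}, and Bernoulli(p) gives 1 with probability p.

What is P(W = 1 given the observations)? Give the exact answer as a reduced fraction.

P(W = 1 | obs) = 1/7

Enumerate traces; 12 have nonzero weight after conditioning:
  (Z=2, W=1, U=0, X=0, Y=1) weight 1/72
  (Z=2, W=1, U=1, X=0, Y=1) weight 1/144
  (Z=2, W=2, U=0, X=1, Y=1) weight 5/72
  (Z=2, W=2, U=1, X=1, Y=1) weight 5/144
  (Z=2, W=3, U=0, X=0, Y=1) weight 1/72
  (Z=2, W=3, U=1, X=0, Y=1) weight 1/144
  (Z=3, W=1, U=0, X=0, Y=1) weight 1/120
  (Z=3, W=1, U=1, X=0, Y=1) weight 1/80
  … 4 more
Group by W:
  weight(W=1) = 1/24
  weight(W=2) = 5/24
  weight(W=3) = 1/24
Total weight = 1/24 + 5/24 + 1/24 = 7/24
P(W=1 | obs) = 1/24 / 7/24 = 1/7
P(W=2 | obs) = 5/24 / 7/24 = 5/7
P(W=3 | obs) = 1/24 / 7/24 = 1/7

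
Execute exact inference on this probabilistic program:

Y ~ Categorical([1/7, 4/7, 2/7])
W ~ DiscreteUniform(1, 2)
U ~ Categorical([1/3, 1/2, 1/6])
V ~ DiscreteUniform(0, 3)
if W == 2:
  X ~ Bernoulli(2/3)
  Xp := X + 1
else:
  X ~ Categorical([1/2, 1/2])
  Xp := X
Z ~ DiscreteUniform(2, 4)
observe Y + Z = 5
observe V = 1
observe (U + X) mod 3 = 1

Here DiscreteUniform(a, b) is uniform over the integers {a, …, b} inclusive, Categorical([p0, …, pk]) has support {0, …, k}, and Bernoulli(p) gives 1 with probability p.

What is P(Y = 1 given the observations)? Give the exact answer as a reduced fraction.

Enumerate traces; 8 have nonzero weight after conditioning:
  (Y=1, W=1, U=0, V=1, X=1, Z=4) weight 1/252
  (Y=1, W=1, U=1, V=1, X=0, Z=4) weight 1/168
  (Y=1, W=2, U=0, V=1, X=1, Z=4) weight 1/189
  (Y=1, W=2, U=1, V=1, X=0, Z=4) weight 1/252
  (Y=2, W=1, U=0, V=1, X=1, Z=3) weight 1/504
  (Y=2, W=1, U=1, V=1, X=0, Z=3) weight 1/336
  (Y=2, W=2, U=0, V=1, X=1, Z=3) weight 1/378
  (Y=2, W=2, U=1, V=1, X=0, Z=3) weight 1/504
Group by Y:
  weight(Y=1) = 29/1512
  weight(Y=2) = 29/3024
Total weight = 29/1512 + 29/3024 = 29/1008
P(Y=1 | obs) = 29/1512 / 29/1008 = 2/3
P(Y=2 | obs) = 29/3024 / 29/1008 = 1/3

P(Y = 1 | obs) = 2/3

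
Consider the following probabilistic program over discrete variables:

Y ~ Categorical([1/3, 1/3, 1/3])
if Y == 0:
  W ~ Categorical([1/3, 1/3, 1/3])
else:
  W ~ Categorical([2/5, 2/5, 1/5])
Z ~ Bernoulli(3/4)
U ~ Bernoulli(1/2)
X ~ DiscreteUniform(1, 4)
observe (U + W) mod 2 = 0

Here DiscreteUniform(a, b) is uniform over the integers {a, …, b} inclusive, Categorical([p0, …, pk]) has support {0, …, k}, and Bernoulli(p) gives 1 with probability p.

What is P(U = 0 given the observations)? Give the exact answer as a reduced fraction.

P(U = 0 | obs) = 28/45

Enumerate traces; 72 have nonzero weight after conditioning:
  (Y=0, W=0, Z=0, U=0, X=1) weight 1/288
  (Y=0, W=0, Z=0, U=0, X=2) weight 1/288
  (Y=0, W=0, Z=0, U=0, X=3) weight 1/288
  (Y=0, W=0, Z=0, U=0, X=4) weight 1/288
  (Y=0, W=0, Z=1, U=0, X=1) weight 1/96
  (Y=0, W=0, Z=1, U=0, X=2) weight 1/96
  (Y=0, W=0, Z=1, U=0, X=3) weight 1/96
  (Y=0, W=0, Z=1, U=0, X=4) weight 1/96
  (Y=0, W=1, Z=0, U=1, X=1) weight 1/288
  … 63 more
Group by U:
  weight(U=0) = 14/45
  weight(U=1) = 17/90
Total weight = 14/45 + 17/90 = 1/2
P(U=0 | obs) = 14/45 / 1/2 = 28/45
P(U=1 | obs) = 17/90 / 1/2 = 17/45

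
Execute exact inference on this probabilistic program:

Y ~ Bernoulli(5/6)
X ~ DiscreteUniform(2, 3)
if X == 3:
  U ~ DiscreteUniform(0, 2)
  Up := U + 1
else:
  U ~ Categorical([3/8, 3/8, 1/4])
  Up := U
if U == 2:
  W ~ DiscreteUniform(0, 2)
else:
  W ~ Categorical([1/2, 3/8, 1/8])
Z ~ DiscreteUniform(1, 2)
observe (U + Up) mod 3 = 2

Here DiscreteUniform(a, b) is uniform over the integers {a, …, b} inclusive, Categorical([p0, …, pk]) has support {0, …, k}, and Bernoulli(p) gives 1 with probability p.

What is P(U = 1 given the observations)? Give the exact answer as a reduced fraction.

P(U = 1 | obs) = 9/17

Enumerate traces; 24 have nonzero weight after conditioning:
  (Y=0, X=2, U=1, W=0, Z=1) weight 1/128
  (Y=0, X=2, U=1, W=0, Z=2) weight 1/128
  (Y=0, X=2, U=1, W=1, Z=1) weight 3/512
  (Y=0, X=2, U=1, W=1, Z=2) weight 3/512
  (Y=0, X=2, U=1, W=2, Z=1) weight 1/512
  (Y=0, X=2, U=1, W=2, Z=2) weight 1/512
  (Y=0, X=3, U=2, W=0, Z=1) weight 1/216
  (Y=0, X=3, U=2, W=0, Z=2) weight 1/216
  … 16 more
Group by U:
  weight(U=1) = 3/16
  weight(U=2) = 1/6
Total weight = 3/16 + 1/6 = 17/48
P(U=1 | obs) = 3/16 / 17/48 = 9/17
P(U=2 | obs) = 1/6 / 17/48 = 8/17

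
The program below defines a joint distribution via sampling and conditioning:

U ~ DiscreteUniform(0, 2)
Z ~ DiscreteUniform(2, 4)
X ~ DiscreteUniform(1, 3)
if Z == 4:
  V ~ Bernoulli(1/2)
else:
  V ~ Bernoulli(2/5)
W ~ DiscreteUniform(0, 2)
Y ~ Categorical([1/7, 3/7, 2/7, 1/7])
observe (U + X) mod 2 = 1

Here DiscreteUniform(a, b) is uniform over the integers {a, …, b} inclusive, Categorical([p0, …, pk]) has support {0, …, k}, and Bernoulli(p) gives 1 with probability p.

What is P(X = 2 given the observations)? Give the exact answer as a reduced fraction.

P(X = 2 | obs) = 1/5

Enumerate traces; 360 have nonzero weight after conditioning:
  (U=0, Z=2, X=1, V=0, W=0, Y=0) weight 1/945
  (U=0, Z=2, X=1, V=0, W=0, Y=1) weight 1/315
  (U=0, Z=2, X=1, V=0, W=0, Y=2) weight 2/945
  (U=0, Z=2, X=1, V=0, W=0, Y=3) weight 1/945
  (U=0, Z=2, X=1, V=0, W=1, Y=0) weight 1/945
  (U=0, Z=2, X=1, V=0, W=1, Y=1) weight 1/315
  (U=0, Z=2, X=1, V=0, W=1, Y=2) weight 2/945
  (U=0, Z=2, X=1, V=0, W=1, Y=3) weight 1/945
  (U=0, Z=2, X=3, V=0, W=0, Y=0) weight 1/945
  (U=1, Z=2, X=2, V=0, W=0, Y=0) weight 1/945
  … 350 more
Group by X:
  weight(X=1) = 2/9
  weight(X=2) = 1/9
  weight(X=3) = 2/9
Total weight = 2/9 + 1/9 + 2/9 = 5/9
P(X=1 | obs) = 2/9 / 5/9 = 2/5
P(X=2 | obs) = 1/9 / 5/9 = 1/5
P(X=3 | obs) = 2/9 / 5/9 = 2/5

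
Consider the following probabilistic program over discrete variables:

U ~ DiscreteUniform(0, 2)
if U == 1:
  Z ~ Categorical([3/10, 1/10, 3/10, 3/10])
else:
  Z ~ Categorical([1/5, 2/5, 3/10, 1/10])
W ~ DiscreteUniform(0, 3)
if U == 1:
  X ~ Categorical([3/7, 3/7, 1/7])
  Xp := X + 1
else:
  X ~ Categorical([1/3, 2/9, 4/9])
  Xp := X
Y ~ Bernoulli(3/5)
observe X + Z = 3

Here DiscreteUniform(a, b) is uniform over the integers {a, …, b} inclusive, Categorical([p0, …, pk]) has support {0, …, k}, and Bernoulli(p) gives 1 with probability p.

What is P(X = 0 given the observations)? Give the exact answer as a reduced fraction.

P(X = 0 | obs) = 123/521

Enumerate traces; 72 have nonzero weight after conditioning:
  (U=0, Z=1, W=0, X=2, Y=0) weight 4/675
  (U=0, Z=1, W=0, X=2, Y=1) weight 2/225
  (U=0, Z=1, W=1, X=2, Y=0) weight 4/675
  (U=0, Z=1, W=1, X=2, Y=1) weight 2/225
  (U=0, Z=1, W=2, X=2, Y=0) weight 4/675
  (U=0, Z=1, W=2, X=2, Y=1) weight 2/225
  (U=0, Z=1, W=3, X=2, Y=0) weight 4/675
  (U=0, Z=1, W=3, X=2, Y=1) weight 2/225
  (U=0, Z=2, W=0, X=1, Y=0) weight 1/450
  (U=0, Z=3, W=0, X=0, Y=0) weight 1/900
  … 62 more
Group by X:
  weight(X=0) = 41/630
  weight(X=1) = 11/126
  weight(X=2) = 233/1890
Total weight = 41/630 + 11/126 + 233/1890 = 521/1890
P(X=0 | obs) = 41/630 / 521/1890 = 123/521
P(X=1 | obs) = 11/126 / 521/1890 = 165/521
P(X=2 | obs) = 233/1890 / 521/1890 = 233/521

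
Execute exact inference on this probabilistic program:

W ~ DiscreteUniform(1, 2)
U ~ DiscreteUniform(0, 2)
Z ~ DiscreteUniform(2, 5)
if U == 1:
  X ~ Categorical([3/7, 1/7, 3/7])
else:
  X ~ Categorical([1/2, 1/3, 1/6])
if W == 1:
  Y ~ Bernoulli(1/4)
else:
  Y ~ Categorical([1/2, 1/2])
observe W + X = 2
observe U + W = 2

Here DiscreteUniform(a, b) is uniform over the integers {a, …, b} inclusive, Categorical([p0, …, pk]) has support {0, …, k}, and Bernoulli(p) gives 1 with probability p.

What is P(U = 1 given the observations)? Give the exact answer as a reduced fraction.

Enumerate traces; 16 have nonzero weight after conditioning:
  (W=1, U=1, Z=2, X=1, Y=0) weight 1/224
  (W=1, U=1, Z=2, X=1, Y=1) weight 1/672
  (W=1, U=1, Z=3, X=1, Y=0) weight 1/224
  (W=1, U=1, Z=3, X=1, Y=1) weight 1/672
  (W=1, U=1, Z=4, X=1, Y=0) weight 1/224
  (W=1, U=1, Z=4, X=1, Y=1) weight 1/672
  (W=1, U=1, Z=5, X=1, Y=0) weight 1/224
  (W=1, U=1, Z=5, X=1, Y=1) weight 1/672
  (W=2, U=0, Z=2, X=0, Y=0) weight 1/96
  … 7 more
Group by U:
  weight(U=0) = 1/12
  weight(U=1) = 1/42
Total weight = 1/12 + 1/42 = 3/28
P(U=0 | obs) = 1/12 / 3/28 = 7/9
P(U=1 | obs) = 1/42 / 3/28 = 2/9

P(U = 1 | obs) = 2/9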